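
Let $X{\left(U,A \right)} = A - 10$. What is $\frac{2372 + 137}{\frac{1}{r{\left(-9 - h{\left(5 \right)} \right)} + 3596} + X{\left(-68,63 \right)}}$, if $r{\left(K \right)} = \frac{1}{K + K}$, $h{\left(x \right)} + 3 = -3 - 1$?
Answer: $\frac{36086947}{762303} \approx 47.339$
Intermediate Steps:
$h{\left(x \right)} = -7$ ($h{\left(x \right)} = -3 - 4 = -7$)
$X{\left(U,A \right)} = -10 + A$ ($X{\left(U,A \right)} = A - 10 = -10 + A$)
$r{\left(K \right)} = \frac{1}{2 K}$
$\frac{2372 + 137}{\frac{1}{r{\left(-9 - h{\left(5 \right)} \right)} + 3596} + X{\left(-68,63 \right)}} = \frac{2372 + 137}{\frac{1}{\frac{1}{2 \left(-9 - -7\right)} + 3596} + \left(-10 + 63\right)} = \frac{2509}{\frac{1}{\frac{1}{2 \left(-9 + 7\right)} + 3596} + 53} = \frac{2509}{\frac{1}{\frac{1}{2 \left(-2\right)} + 3596} + 53} = \frac{2509}{\frac{1}{\frac{1}{2} \left(- \frac{1}{2}\right) + 3596} + 53} = \frac{2509}{\frac{1}{- \frac{1}{4} + 3596} + 53} = \frac{2509}{\frac{1}{\frac{14383}{4}} + 53} = \frac{2509}{\frac{4}{14383} + 53} = \frac{2509}{\frac{762303}{14383}} = 2509 \cdot \frac{14383}{762303} = \frac{36086947}{762303}$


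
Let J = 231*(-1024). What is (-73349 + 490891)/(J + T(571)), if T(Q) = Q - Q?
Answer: -208771/118272 ≈ -1.7652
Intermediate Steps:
J = -236544
T(Q) = 0
(-73349 + 490891)/(J + T(571)) = (-73349 + 490891)/(-236544 + 0) = 417542/(-236544) = 417542*(-1/236544) = -208771/118272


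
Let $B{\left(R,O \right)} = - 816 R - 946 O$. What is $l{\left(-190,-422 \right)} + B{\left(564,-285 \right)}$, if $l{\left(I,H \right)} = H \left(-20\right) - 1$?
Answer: $-182175$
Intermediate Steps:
$B{\left(R,O \right)} = - 946 O - 816 R$
$l{\left(I,H \right)} = -1 - 20 H$ ($l{\left(I,H \right)} = - 20 H - 1 = -1 - 20 H$)
$l{\left(-190,-422 \right)} + B{\left(564,-285 \right)} = \left(-1 - -8440\right) - 190614 = \left(-1 + 8440\right) + \left(269610 - 460224\right) = 8439 - 190614 = -182175$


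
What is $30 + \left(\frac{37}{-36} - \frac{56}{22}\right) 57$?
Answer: $- \frac{22925}{132} \approx -173.67$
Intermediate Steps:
$30 + \left(\frac{37}{-36} - \frac{56}{22}\right) 57 = 30 + \left(37 \left(- \frac{1}{36}\right) - \frac{28}{11}\right) 57 = 30 + \left(- \frac{37}{36} - \frac{28}{11}\right) 57 = 30 - \frac{26885}{132} = - \frac{22925}{132}$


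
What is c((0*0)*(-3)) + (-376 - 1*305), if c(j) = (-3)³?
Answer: -708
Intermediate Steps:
c(j) = -27
c((0*0)*(-3)) + (-376 - 1*305) = -27 + (-376 - 1*305) = -27 + (-376 - 305) = -27 - 681 = -708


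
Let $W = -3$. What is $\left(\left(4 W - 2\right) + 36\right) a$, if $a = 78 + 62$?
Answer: $3080$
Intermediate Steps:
$a = 140$
$\left(\left(4 W - 2\right) + 36\right) a = \left(\left(4 \left(-3\right) - 2\right) + 36\right) 140 = \left(\left(-12 - 2\right) + 36\right) 140 = \left(-14 + 36\right) 140 = 22 \cdot 140 = 3080$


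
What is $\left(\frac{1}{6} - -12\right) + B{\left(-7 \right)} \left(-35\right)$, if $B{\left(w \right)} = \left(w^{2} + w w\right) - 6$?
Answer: $- \frac{19247}{6} \approx -3207.8$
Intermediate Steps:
$B{\left(w \right)} = -6 + 2 w^{2}$ ($B{\left(w \right)} = \left(w^{2} + w^{2}\right) - 6 = 2 w^{2} - 6 = -6 + 2 w^{2}$)
$\left(\frac{1}{6} - -12\right) + B{\left(-7 \right)} \left(-35\right) = \left(\frac{1}{6} - -12\right) + \left(-6 + 2 \left(-7\right)^{2}\right) \left(-35\right) = \left(\frac{1}{6} + 12\right) + \left(-6 + 2 \cdot 49\right) \left(-35\right) = \frac{73}{6} + \left(-6 + 98\right) \left(-35\right) = \frac{73}{6} + 92 \left(-35\right) = \frac{73}{6} - 3220 = - \frac{19247}{6}$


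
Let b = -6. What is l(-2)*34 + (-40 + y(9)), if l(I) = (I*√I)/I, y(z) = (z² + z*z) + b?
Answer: 116 + 34*I*√2 ≈ 116.0 + 48.083*I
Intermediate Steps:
y(z) = -6 + 2*z² (y(z) = (z² + z*z) - 6 = (z² + z²) - 6 = 2*z² - 6 = -6 + 2*z²)
l(I) = √I (l(I) = I^(3/2)/I = √I)
l(-2)*34 + (-40 + y(9)) = √(-2)*34 + (-40 + (-6 + 2*9²)) = (I*√2)*34 + (-40 + (-6 + 2*81)) = 34*I*√2 + (-40 + (-6 + 162)) = 34*I*√2 + (-40 + 156) = 34*I*√2 + 116 = 116 + 34*I*√2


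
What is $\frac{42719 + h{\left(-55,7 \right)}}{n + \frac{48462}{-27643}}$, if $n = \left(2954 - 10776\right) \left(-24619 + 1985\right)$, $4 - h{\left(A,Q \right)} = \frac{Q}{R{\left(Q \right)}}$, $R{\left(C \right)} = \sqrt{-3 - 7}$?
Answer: $\frac{1180991889}{4894003691702} + \frac{193501 i \sqrt{10}}{48940036917020} \approx 0.00024131 + 1.2503 \cdot 10^{-8} i$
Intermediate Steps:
$R{\left(C \right)} = i \sqrt{10}$ ($R{\left(C \right)} = \sqrt{-10} = i \sqrt{10}$)
$h{\left(A,Q \right)} = 4 + \frac{i Q \sqrt{10}}{10}$ ($h{\left(A,Q \right)} = 4 - \frac{Q}{i \sqrt{10}} = 4 - Q \left(- \frac{i \sqrt{10}}{10}\right) = 4 - - \frac{i Q \sqrt{10}}{10} = 4 + \frac{i Q \sqrt{10}}{10}$)
$n = 177043148$ ($n = \left(-7822\right) \left(-22634\right) = 177043148$)
$\frac{42719 + h{\left(-55,7 \right)}}{n + \frac{48462}{-27643}} = \frac{42719 + \left(4 + \frac{1}{10} i 7 \sqrt{10}\right)}{177043148 + \frac{48462}{-27643}} = \frac{42719 + \left(4 + \frac{7 i \sqrt{10}}{10}\right)}{177043148 + 48462 \left(- \frac{1}{27643}\right)} = \frac{42723 + \frac{7 i \sqrt{10}}{10}}{177043148 - \frac{48462}{27643}} = \frac{42723 + \frac{7 i \sqrt{10}}{10}}{\frac{4894003691702}{27643}} = \left(42723 + \frac{7 i \sqrt{10}}{10}\right) \frac{27643}{4894003691702} = \frac{1180991889}{4894003691702} + \frac{193501 i \sqrt{10}}{48940036917020}$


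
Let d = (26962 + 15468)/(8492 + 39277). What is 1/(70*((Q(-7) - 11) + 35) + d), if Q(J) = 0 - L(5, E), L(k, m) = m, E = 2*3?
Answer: 47769/60231370 ≈ 0.00079309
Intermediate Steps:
E = 6
d = 42430/47769 ≈ 0.88823
Q(J) = -6 (Q(J) = 0 - 1*6 = 0 - 6 = -6)
1/(70*((Q(-7) - 11) + 35) + d) = 1/(70*((-6 - 11) + 35) + 42430/47769) = 1/(70*(-17 + 35) + 42430/47769) = 1/(70*18 + 42430/47769) = 1/(1260 + 42430/47769) = 1/(60231370/47769) = 47769/60231370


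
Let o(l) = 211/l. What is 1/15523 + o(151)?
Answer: 3275504/2343973 ≈ 1.3974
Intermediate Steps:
1/15523 + o(151) = 1/15523 + 211/151 = 3275504/2343973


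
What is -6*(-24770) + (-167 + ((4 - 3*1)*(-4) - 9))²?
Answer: 181020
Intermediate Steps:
-6*(-24770) + (-167 + ((4 - 3*1)*(-4) - 9))² = 148620 + (-167 + ((4 - 3)*(-4) - 9))² = 148620 + (-167 + (1*(-4) - 9))² = 148620 + (-167 + (-4 - 9))² = 148620 + (-167 - 13)² = 148620 + (-180)² = 148620 + 32400 = 181020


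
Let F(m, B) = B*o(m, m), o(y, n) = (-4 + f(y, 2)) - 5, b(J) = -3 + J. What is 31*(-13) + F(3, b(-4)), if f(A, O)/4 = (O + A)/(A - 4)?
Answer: -200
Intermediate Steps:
f(A, O) = 4*(A + O)/(-4 + A) (f(A, O) = 4*((O + A)/(A - 4)) = 4*((A + O)/(-4 + A)) = 4*(A + O)/(-4 + A))
o(y, n) = -9 + 4*(2 + y)/(-4 + y) (o(y, n) = (-4 + 4*(y + 2)/(-4 + y)) - 5 = (-4 + 4*(2 + y)/(-4 + y)) - 5 = -9 + 4*(2 + y)/(-4 + y))
F(m, B) = B*(44 - 5*m)/(-4 + m) (F(m, B) = B*((44 - 5*m)/(-4 + m)) = B*(44 - 5*m)/(-4 + m))
31*(-13) + F(3, b(-4)) = 31*(-13) + (-3 - 4)*(44 - 5*3)/(-4 + 3) = -403 - 7*(44 - 15)/(-1) = -403 - 7*(-1)*29 = -403 + 203 = -200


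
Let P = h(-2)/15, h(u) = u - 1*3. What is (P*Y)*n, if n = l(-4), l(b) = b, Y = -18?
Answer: -24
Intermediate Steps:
h(u) = -3 + u (h(u) = u - 3 = -3 + u)
n = -4
P = -1/3 (P = (-3 - 2)/15 = -5*1/15 = -1/3 ≈ -0.33333)
(P*Y)*n = -1/3*(-18)*(-4) = 6*(-4) = -24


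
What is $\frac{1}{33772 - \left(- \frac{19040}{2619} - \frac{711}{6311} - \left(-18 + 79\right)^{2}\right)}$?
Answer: $\frac{16528509}{619825411486} \approx 2.6666 \cdot 10^{-5}$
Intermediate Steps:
$\frac{1}{33772 - \left(- \frac{19040}{2619} - \frac{711}{6311} - \left(-18 + 79\right)^{2}\right)} = \frac{1}{33772 - \left(-3721 - \frac{19040}{2619} - \frac{711}{6311}\right)} = \frac{1}{33772 + \left(3721 - \left(- \frac{711}{6311} - \frac{19040}{2619}\right)\right)} = \frac{1}{33772 + \left(3721 - - \frac{122023549}{16528509}\right)} = \frac{1}{33772 + \left(3721 + \frac{122023549}{16528509}\right)} = \frac{1}{33772 + \frac{61624605538}{16528509}} = \frac{1}{\frac{619825411486}{16528509}} = \frac{16528509}{619825411486}$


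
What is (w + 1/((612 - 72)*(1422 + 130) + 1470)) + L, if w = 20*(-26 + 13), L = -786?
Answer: -878169299/839550 ≈ -1046.0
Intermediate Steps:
w = -260 (w = 20*(-13) = -260)
(w + 1/((612 - 72)*(1422 + 130) + 1470)) + L = (-260 + 1/((612 - 72)*(1422 + 130) + 1470)) - 786 = (-260 + 1/(540*1552 + 1470)) - 786 = (-260 + 1/(838080 + 1470)) - 786 = (-260 + 1/839550) - 786 = -218282999/839550 - 786 = -878169299/839550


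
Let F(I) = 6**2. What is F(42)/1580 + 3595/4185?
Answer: 291538/330615 ≈ 0.88181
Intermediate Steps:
F(I) = 36
F(42)/1580 + 3595/4185 = 36/1580 + 3595/4185 = 36*(1/1580) + 3595*(1/4185) = 9/395 + 719/837 = 291538/330615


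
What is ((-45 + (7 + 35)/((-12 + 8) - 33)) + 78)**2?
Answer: 1390041/1369 ≈ 1015.4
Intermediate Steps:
((-45 + (7 + 35)/((-12 + 8) - 33)) + 78)**2 = ((-45 + 42/(-4 - 33)) + 78)**2 = ((-45 + 42/(-37)) + 78)**2 = ((-45 + 42*(-1/37)) + 78)**2 = ((-45 - 42/37) + 78)**2 = (-1707/37 + 78)**2 = (1179/37)**2 = 1390041/1369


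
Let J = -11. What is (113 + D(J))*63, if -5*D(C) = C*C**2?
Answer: 119448/5 ≈ 23890.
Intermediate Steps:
D(C) = -C**3/5 (D(C) = -C*C**2/5 = -C**3/5)
(113 + D(J))*63 = (113 - 1/5*(-11)**3)*63 = (113 - 1/5*(-1331))*63 = (113 + 1331/5)*63 = (1896/5)*63 = 119448/5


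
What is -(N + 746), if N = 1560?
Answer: -2306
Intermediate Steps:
-(N + 746) = -(1560 + 746) = -1*2306 = -2306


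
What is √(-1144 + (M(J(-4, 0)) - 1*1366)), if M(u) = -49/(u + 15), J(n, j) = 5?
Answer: I*√251245/10 ≈ 50.124*I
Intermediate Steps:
M(u) = -49/(15 + u)
√(-1144 + (M(J(-4, 0)) - 1*1366)) = √(-1144 + (-49/(15 + 5) - 1*1366)) = √(-1144 + (-49/20 - 1366)) = √(-1144 - 27369/20) = √(-50249/20) = I*√251245/10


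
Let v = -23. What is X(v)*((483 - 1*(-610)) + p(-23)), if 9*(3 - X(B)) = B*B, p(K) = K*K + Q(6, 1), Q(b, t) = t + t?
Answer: -815248/9 ≈ -90583.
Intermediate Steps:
Q(b, t) = 2*t
p(K) = 2 + K² (p(K) = K*K + 2*1 = K² + 2 = 2 + K²)
X(B) = 3 - B²/9 (X(B) = 3 - B*B/9 = 3 - B²/9)
X(v)*((483 - 1*(-610)) + p(-23)) = (3 - ⅑*(-23)²)*((483 - 1*(-610)) + (2 + (-23)²)) = (3 - ⅑*529)*((483 + 610) + (2 + 529)) = (3 - 529/9)*(1093 + 531) = -502/9*1624 = -815248/9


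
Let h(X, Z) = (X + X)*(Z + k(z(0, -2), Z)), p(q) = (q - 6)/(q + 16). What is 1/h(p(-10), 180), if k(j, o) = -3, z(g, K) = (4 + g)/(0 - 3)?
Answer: -1/944 ≈ -0.0010593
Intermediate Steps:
z(g, K) = -4/3 - g/3 (z(g, K) = (4 + g)/(-3) = (4 + g)*(-⅓) = -4/3 - g/3)
p(q) = (-6 + q)/(16 + q)
h(X, Z) = 2*X*(-3 + Z) (h(X, Z) = (X + X)*(Z - 3) = (2*X)*(-3 + Z) = 2*X*(-3 + Z))
1/h(p(-10), 180) = 1/(2*((-6 - 10)/(16 - 10))*(-3 + 180)) = 1/(2*(-16/6)*177) = 1/(2*((⅙)*(-16))*177) = 1/(2*(-8/3)*177) = 1/(-944) = -1/944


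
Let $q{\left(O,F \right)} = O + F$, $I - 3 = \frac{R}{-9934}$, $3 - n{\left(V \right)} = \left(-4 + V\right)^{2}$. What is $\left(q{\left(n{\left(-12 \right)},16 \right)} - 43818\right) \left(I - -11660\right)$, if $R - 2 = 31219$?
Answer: $- \frac{5102847520155}{9934} \approx -5.1367 \cdot 10^{8}$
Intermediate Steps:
$R = 31221$ ($R = 2 + 31219 = 31221$)
$n{\left(V \right)} = 3 - \left(-4 + V\right)^{2}$
$I = - \frac{1419}{9934}$ ($I = 3 + \frac{31221}{-9934} = 3 + 31221 \left(- \frac{1}{9934}\right) = 3 - \frac{31221}{9934} = - \frac{1419}{9934} \approx -0.14284$)
$q{\left(O,F \right)} = F + O$
$\left(q{\left(n{\left(-12 \right)},16 \right)} - 43818\right) \left(I - -11660\right) = \left(\left(16 + \left(3 - \left(-4 - 12\right)^{2}\right)\right) - 43818\right) \left(- \frac{1419}{9934} - -11660\right) = \left(\left(16 + \left(3 - \left(-16\right)^{2}\right)\right) - 43818\right) \left(- \frac{1419}{9934} + 11660\right) = \left(\left(16 + \left(3 - 256\right)\right) - 43818\right) \frac{115829021}{9934} = \left(\left(16 - 253\right) - 43818\right) \frac{115829021}{9934} = \left(-237 - 43818\right) \frac{115829021}{9934} = \left(-44055\right) \frac{115829021}{9934} = - \frac{5102847520155}{9934}$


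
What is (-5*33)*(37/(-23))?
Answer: 6105/23 ≈ 265.43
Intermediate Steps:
(-5*33)*(37/(-23)) = -6105*(-1)/23 = -165*(-37/23) = 6105/23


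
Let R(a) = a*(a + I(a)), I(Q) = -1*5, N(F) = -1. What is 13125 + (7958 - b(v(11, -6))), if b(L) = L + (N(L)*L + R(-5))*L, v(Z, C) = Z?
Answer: 20643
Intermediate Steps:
I(Q) = -5
R(a) = a*(-5 + a) (R(a) = a*(a - 5) = a*(-5 + a))
b(L) = L + L*(50 - L) (b(L) = L + (-L - 5*(-5 - 5))*L = L + (-L - 5*(-10))*L = L + (-L + 50)*L = L + (50 - L)*L = L + L*(50 - L))
13125 + (7958 - b(v(11, -6))) = 13125 + (7958 - 11*(51 - 1*11)) = 13125 + (7958 - 11*(51 - 11)) = 13125 + (7958 - 11*40) = 13125 + (7958 - 1*440) = 13125 + (7958 - 440) = 13125 + 7518 = 20643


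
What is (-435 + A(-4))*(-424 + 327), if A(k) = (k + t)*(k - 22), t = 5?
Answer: 44717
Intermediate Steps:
A(k) = (-22 + k)*(5 + k) (A(k) = (k + 5)*(k - 22) = (5 + k)*(-22 + k) = (-22 + k)*(5 + k))
(-435 + A(-4))*(-424 + 327) = (-435 + (-110 + (-4)² - 17*(-4)))*(-424 + 327) = (-435 + (-110 + 16 + 68))*(-97) = (-435 - 26)*(-97) = -461*(-97) = 44717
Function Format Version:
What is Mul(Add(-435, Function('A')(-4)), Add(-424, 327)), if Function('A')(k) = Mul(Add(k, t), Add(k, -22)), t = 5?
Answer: 44717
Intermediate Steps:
Function('A')(k) = Mul(Add(-22, k), Add(5, k)) (Function('A')(k) = Mul(Add(k, 5), Add(k, -22)) = Mul(Add(5, k), Add(-22, k)) = Mul(Add(-22, k), Add(5, k)))
Mul(Add(-435, Function('A')(-4)), Add(-424, 327)) = Mul(Add(-435, Add(-110, Pow(-4, 2), Mul(-17, -4))), Add(-424, 327)) = Mul(Add(-435, Add(-110, 16, 68)), -97) = Mul(Add(-435, -26), -97) = Mul(-461, -97) = 44717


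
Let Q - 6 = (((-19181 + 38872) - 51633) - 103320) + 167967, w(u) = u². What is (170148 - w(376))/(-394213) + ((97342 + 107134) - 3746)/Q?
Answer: 78189214598/12895101443 ≈ 6.0635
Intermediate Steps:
Q = 32711 (Q = 6 + ((((-19181 + 38872) - 51633) - 103320) + 167967) = 6 + (((19691 - 51633) - 103320) + 167967) = 6 + ((-31942 - 103320) + 167967) = 6 + (-135262 + 167967) = 6 + 32705 = 32711)
(170148 - w(376))/(-394213) + ((97342 + 107134) - 3746)/Q = (170148 - 1*376²)/(-394213) + ((97342 + 107134) - 3746)/32711 = (170148 - 1*141376)*(-1/394213) + (204476 - 3746)*(1/32711) = (170148 - 141376)*(-1/394213) + 200730*(1/32711) = 28772*(-1/394213) + 200730/32711 = -28772/394213 + 200730/32711 = 78189214598/12895101443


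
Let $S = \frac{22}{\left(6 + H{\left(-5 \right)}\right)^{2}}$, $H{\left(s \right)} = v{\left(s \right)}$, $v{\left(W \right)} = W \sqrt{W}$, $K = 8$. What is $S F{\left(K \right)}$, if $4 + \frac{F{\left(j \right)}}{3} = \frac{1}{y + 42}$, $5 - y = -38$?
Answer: $- \frac{22374 i}{- 7565 i + 5100 \sqrt{5}} \approx 0.90378 - 1.3624 i$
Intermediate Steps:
$y = 43$ ($y = 5 - -38 = 5 + 38 = 43$)
$v{\left(W \right)} = W^{\frac{3}{2}}$
$H{\left(s \right)} = s^{\frac{3}{2}}$
$F{\left(j \right)} = - \frac{1017}{85}$ ($F{\left(j \right)} = -12 + \frac{3}{43 + 42} = -12 + \frac{3}{85} = - \frac{1017}{85}$)
$S = \frac{22}{\left(6 - 5 i \sqrt{5}\right)^{2}}$ ($S = \frac{22}{\left(6 + \left(-5\right)^{\frac{3}{2}}\right)^{2}} = \frac{22}{\left(6 - 5 i \sqrt{5}\right)^{2}} \approx -0.075537 + 0.11387 i$)
$S F{\left(K \right)} = \frac{22}{\left(6 - 5 i \sqrt{5}\right)^{2}} \left(- \frac{1017}{85}\right) = - \frac{22374}{85 \left(6 - 5 i \sqrt{5}\right)^{2}}$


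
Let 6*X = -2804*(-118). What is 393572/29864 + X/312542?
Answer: 46745490097/3500157858 ≈ 13.355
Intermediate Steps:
X = 165436/3 (X = (-2804*(-118))/6 = (1/6)*330872 = 165436/3 ≈ 55145.)
393572/29864 + X/312542 = 393572/29864 + (165436/3)/312542 = 393572*(1/29864) + (165436/3)*(1/312542) = 98393/7466 + 82718/468813 = 46745490097/3500157858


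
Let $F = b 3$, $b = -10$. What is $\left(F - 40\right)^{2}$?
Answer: $4900$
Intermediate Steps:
$F = -30$ ($F = \left(-10\right) 3 = -30$)
$\left(F - 40\right)^{2} = \left(-30 - 40\right)^{2} = \left(-70\right)^{2} = 4900$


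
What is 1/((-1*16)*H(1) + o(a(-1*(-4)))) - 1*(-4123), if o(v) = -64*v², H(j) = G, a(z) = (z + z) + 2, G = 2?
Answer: 26519135/6432 ≈ 4123.0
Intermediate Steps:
a(z) = 2 + 2*z (a(z) = 2*z + 2 = 2 + 2*z)
H(j) = 2
1/((-1*16)*H(1) + o(a(-1*(-4)))) - 1*(-4123) = 1/(-1*16*2 - 64*(2 + 2*(-1*(-4)))²) - 1*(-4123) = 1/(-16*2 - 64*(2 + 2*4)²) + 4123 = 1/(-32 - 64*(2 + 8)²) + 4123 = 1/(-32 - 64*10²) + 4123 = 1/(-32 - 64*100) + 4123 = 1/(-32 - 6400) + 4123 = 1/(-6432) + 4123 = -1/6432 + 4123 = 26519135/6432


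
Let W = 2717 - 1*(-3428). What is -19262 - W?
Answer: -25407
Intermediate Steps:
W = 6145 (W = 2717 + 3428 = 6145)
-19262 - W = -19262 - 1*6145 = -19262 - 6145 = -25407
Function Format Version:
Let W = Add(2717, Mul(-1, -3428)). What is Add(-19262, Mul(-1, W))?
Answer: -25407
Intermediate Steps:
W = 6145 (W = Add(2717, 3428) = 6145)
Add(-19262, Mul(-1, W)) = Add(-19262, Mul(-1, 6145)) = Add(-19262, -6145) = -25407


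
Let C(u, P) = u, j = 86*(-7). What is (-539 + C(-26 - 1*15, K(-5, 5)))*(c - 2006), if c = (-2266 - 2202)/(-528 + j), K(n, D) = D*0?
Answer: 131214096/113 ≈ 1.1612e+6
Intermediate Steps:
K(n, D) = 0
j = -602
c = 2234/565 (c = (-2266 - 2202)/(-528 - 602) = -4468/(-1130) = -4468*(-1/1130) = 2234/565 ≈ 3.9540)
(-539 + C(-26 - 1*15, K(-5, 5)))*(c - 2006) = (-539 + (-26 - 1*15))*(2234/565 - 2006) = (-539 + (-26 - 15))*(-1131156/565) = (-539 - 41)*(-1131156/565) = -580*(-1131156/565) = 131214096/113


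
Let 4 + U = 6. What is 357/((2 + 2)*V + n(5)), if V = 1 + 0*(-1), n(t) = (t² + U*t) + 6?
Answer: 119/15 ≈ 7.9333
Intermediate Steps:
U = 2 (U = -4 + 6 = 2)
n(t) = 6 + t² + 2*t (n(t) = (t² + 2*t) + 6 = 6 + t² + 2*t)
V = 1 (V = 1 + 0 = 1)
357/((2 + 2)*V + n(5)) = 357/((2 + 2)*1 + (6 + 5² + 2*5)) = 357/(4*1 + (6 + 25 + 10)) = 357/(4 + 41) = 357/45 = 357*(1/45) = 119/15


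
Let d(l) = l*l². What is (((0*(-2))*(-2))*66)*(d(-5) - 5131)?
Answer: 0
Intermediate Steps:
d(l) = l³
(((0*(-2))*(-2))*66)*(d(-5) - 5131) = (((0*(-2))*(-2))*66)*((-5)³ - 5131) = ((0*(-2))*66)*(-125 - 5131) = (0*66)*(-5256) = 0*(-5256) = 0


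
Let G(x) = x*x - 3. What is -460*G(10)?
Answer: -44620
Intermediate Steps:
G(x) = -3 + x**2 (G(x) = x**2 - 3 = -3 + x**2)
-460*G(10) = -460*(-3 + 10**2) = -460*(-3 + 100) = -460*97 = -44620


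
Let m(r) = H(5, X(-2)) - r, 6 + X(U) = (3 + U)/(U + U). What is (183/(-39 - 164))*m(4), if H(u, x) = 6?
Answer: -366/203 ≈ -1.8030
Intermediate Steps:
X(U) = -6 + (3 + U)/(2*U) (X(U) = -6 + (3 + U)/(U + U) = -6 + (3 + U)/((2*U)) = -6 + (3 + U)*(1/(2*U)) = -6 + (3 + U)/(2*U))
m(r) = 6 - r
(183/(-39 - 164))*m(4) = (183/(-39 - 164))*(6 - 1*4) = (183/(-203))*(6 - 4) = -1/203*183*2 = -183/203*2 = -366/203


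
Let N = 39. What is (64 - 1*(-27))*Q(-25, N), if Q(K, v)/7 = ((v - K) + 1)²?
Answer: 2691325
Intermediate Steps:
Q(K, v) = 7*(1 + v - K)² (Q(K, v) = 7*((v - K) + 1)² = 7*(1 + v - K)²)
(64 - 1*(-27))*Q(-25, N) = (64 - 1*(-27))*(7*(1 + 39 - 1*(-25))²) = (64 + 27)*(7*(1 + 39 + 25)²) = 91*(7*65²) = 91*(7*4225) = 91*29575 = 2691325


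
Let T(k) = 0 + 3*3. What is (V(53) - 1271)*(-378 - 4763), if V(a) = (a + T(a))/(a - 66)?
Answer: 85263485/13 ≈ 6.5587e+6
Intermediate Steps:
T(k) = 9 (T(k) = 0 + 9 = 9)
V(a) = (9 + a)/(-66 + a) (V(a) = (a + 9)/(a - 66) = (9 + a)/(-66 + a))
(V(53) - 1271)*(-378 - 4763) = ((9 + 53)/(-66 + 53) - 1271)*(-378 - 4763) = (62/(-13) - 1271)*(-5141) = (-1/13*62 - 1271)*(-5141) = (-62/13 - 1271)*(-5141) = -16585/13*(-5141) = 85263485/13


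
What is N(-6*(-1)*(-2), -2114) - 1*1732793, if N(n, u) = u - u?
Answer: -1732793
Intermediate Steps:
N(n, u) = 0
N(-6*(-1)*(-2), -2114) - 1*1732793 = 0 - 1*1732793 = 0 - 1732793 = -1732793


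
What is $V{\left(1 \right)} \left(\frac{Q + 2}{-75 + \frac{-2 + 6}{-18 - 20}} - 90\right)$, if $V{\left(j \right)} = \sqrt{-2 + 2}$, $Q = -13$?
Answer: $0$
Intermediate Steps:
$V{\left(j \right)} = 0$ ($V{\left(j \right)} = \sqrt{0} = 0$)
$V{\left(1 \right)} \left(\frac{Q + 2}{-75 + \frac{-2 + 6}{-18 - 20}} - 90\right) = 0 \left(\frac{-13 + 2}{-75 + \frac{-2 + 6}{-18 - 20}} - 90\right) = 0 \left(- \frac{11}{-75 + \frac{4}{-18 - 20}} - 90\right) = 0 \left(- \frac{11}{-75 + \frac{4}{-38}} - 90\right) = 0 \left(- \frac{11}{-75 + 4 \left(- \frac{1}{38}\right)} - 90\right) = 0 \left(- \frac{11}{-75 - \frac{2}{19}} - 90\right) = 0 \left(- \frac{11}{- \frac{1427}{19}} - 90\right) = 0 \left(\left(-11\right) \left(- \frac{19}{1427}\right) - 90\right) = 0 \left(\frac{209}{1427} - 90\right) = 0 \left(- \frac{128221}{1427}\right) = 0$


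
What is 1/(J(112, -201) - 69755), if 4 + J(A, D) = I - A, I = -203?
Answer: -1/70074 ≈ -1.4271e-5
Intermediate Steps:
J(A, D) = -207 - A (J(A, D) = -4 + (-203 - A) = -207 - A)
1/(J(112, -201) - 69755) = 1/((-207 - 1*112) - 69755) = 1/((-207 - 112) - 69755) = 1/(-319 - 69755) = 1/(-70074) = -1/70074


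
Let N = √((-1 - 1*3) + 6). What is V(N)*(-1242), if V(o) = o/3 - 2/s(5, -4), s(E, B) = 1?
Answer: 2484 - 414*√2 ≈ 1898.5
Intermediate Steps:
N = √2 (N = √((-1 - 3) + 6) = √(-4 + 6) = √2 ≈ 1.4142)
V(o) = -2 + o/3 (V(o) = o/3 - 2/1 = o*(⅓) - 2*1 = o/3 - 2 = -2 + o/3)
V(N)*(-1242) = (-2 + √2/3)*(-1242) = 2484 - 414*√2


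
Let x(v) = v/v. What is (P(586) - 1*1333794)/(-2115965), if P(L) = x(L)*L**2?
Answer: 990398/2115965 ≈ 0.46806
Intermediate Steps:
x(v) = 1
P(L) = L**2 (P(L) = 1*L**2 = L**2)
(P(586) - 1*1333794)/(-2115965) = (586**2 - 1*1333794)/(-2115965) = (343396 - 1333794)*(-1/2115965) = -990398*(-1/2115965) = 990398/2115965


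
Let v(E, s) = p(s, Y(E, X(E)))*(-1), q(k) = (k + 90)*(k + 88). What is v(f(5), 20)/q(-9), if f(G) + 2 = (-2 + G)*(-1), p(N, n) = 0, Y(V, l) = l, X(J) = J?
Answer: 0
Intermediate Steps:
q(k) = (88 + k)*(90 + k) (q(k) = (90 + k)*(88 + k) = (88 + k)*(90 + k))
f(G) = -G (f(G) = -2 + (-2 + G)*(-1) = -2 + (2 - G) = -G)
v(E, s) = 0 (v(E, s) = 0*(-1) = 0)
v(f(5), 20)/q(-9) = 0/(7920 + (-9)² + 178*(-9)) = 0/(7920 + 81 - 1602) = 0/6399 = 0*(1/6399) = 0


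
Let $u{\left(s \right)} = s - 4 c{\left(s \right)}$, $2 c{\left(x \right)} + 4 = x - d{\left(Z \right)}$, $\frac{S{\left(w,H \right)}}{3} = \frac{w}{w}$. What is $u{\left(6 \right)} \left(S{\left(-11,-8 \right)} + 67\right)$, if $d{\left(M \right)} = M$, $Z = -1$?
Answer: $0$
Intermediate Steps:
$S{\left(w,H \right)} = 3$ ($S{\left(w,H \right)} = 3 \frac{w}{w} = 3 \cdot 1 = 3$)
$c{\left(x \right)} = - \frac{3}{2} + \frac{x}{2}$ ($c{\left(x \right)} = -2 + \frac{x - -1}{2} = -2 + \frac{x + 1}{2} = -2 + \frac{1 + x}{2} = -2 + \left(\frac{1}{2} + \frac{x}{2}\right) = - \frac{3}{2} + \frac{x}{2}$)
$u{\left(s \right)} = 6 - s$ ($u{\left(s \right)} = s - 4 \left(- \frac{3}{2} + \frac{s}{2}\right) = s - \left(-6 + 2 s\right) = 6 - s$)
$u{\left(6 \right)} \left(S{\left(-11,-8 \right)} + 67\right) = \left(6 - 6\right) \left(3 + 67\right) = \left(6 - 6\right) 70 = 0 \cdot 70 = 0$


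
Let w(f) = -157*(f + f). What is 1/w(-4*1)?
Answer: 1/1256 ≈ 0.00079618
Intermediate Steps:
w(f) = -314*f
1/w(-4*1) = 1/(-(-1256)) = 1/(-314*(-4)) = 1/1256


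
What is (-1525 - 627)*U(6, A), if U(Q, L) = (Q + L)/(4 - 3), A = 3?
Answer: -19368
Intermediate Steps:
U(Q, L) = L + Q (U(Q, L) = (L + Q)/1 = (L + Q)*1 = L + Q)
(-1525 - 627)*U(6, A) = (-1525 - 627)*(3 + 6) = -2152*9 = -19368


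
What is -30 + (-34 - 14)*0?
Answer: -30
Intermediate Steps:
-30 + (-34 - 14)*0 = -30 - 48*0 = -30 + 0 = -30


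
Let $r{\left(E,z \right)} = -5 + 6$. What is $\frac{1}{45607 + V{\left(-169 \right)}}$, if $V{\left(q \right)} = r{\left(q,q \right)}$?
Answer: $\frac{1}{45608} \approx 2.1926 \cdot 10^{-5}$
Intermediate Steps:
$r{\left(E,z \right)} = 1$
$V{\left(q \right)} = 1$
$\frac{1}{45607 + V{\left(-169 \right)}} = \frac{1}{45607 + 1} = \frac{1}{45608}$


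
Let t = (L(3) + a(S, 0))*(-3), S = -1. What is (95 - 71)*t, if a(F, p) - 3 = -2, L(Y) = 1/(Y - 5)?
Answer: -36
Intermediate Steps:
L(Y) = 1/(-5 + Y)
a(F, p) = 1 (a(F, p) = 3 - 2 = 1)
t = -3/2 (t = (1/(-5 + 3) + 1)*(-3) = (1/(-2) + 1)*(-3) = (-½ + 1)*(-3) = (½)*(-3) = -3/2 ≈ -1.5000)
(95 - 71)*t = (95 - 71)*(-3/2) = 24*(-3/2) = -36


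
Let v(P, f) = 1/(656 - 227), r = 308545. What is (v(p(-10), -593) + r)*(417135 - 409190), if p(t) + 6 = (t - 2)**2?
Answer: 1051646328670/429 ≈ 2.4514e+9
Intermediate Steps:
p(t) = -6 + (-2 + t)**2 (p(t) = -6 + (t - 2)**2 = -6 + (-2 + t)**2)
v(P, f) = 1/429
(v(p(-10), -593) + r)*(417135 - 409190) = (1/429 + 308545)*(417135 - 409190) = (132365806/429)*7945 = 1051646328670/429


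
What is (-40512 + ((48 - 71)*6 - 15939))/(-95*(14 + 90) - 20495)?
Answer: 18863/10125 ≈ 1.8630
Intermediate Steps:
(-40512 + ((48 - 71)*6 - 15939))/(-95*(14 + 90) - 20495) = (-40512 + (-23*6 - 15939))/(-95*104 - 20495) = (-40512 + (-138 - 15939))/(-9880 - 20495) = (-40512 - 16077)/(-30375) = -56589*(-1/30375) = 18863/10125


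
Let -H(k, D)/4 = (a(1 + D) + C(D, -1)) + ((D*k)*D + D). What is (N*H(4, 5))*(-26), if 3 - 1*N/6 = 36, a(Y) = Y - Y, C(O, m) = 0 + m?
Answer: -2141568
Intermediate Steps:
C(O, m) = m
a(Y) = 0
N = -198 (N = 18 - 6*36 = 18 - 216 = -198)
H(k, D) = 4 - 4*D - 4*k*D² (H(k, D) = -4*((0 - 1) + ((D*k)*D + D)) = -4*(-1 + (k*D² + D)) = -4*(-1 + (D + k*D²)) = -4*(-1 + D + k*D²) = 4 - 4*D - 4*k*D²)
(N*H(4, 5))*(-26) = -198*(4 - 4*5 - 4*4*5²)*(-26) = -198*(4 - 20 - 4*4*25)*(-26) = -198*(4 - 20 - 400)*(-26) = -198*(-416)*(-26) = 82368*(-26) = -2141568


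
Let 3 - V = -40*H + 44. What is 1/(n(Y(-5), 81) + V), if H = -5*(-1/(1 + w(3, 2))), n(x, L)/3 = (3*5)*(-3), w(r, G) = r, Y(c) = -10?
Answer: -1/126 ≈ -0.0079365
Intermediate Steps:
n(x, L) = -135 (n(x, L) = 3*((3*5)*(-3)) = 3*(15*(-3)) = 3*(-45) = -135)
H = 5/4 (H = -5*(-1/(1 + 3)) = -5/((-1*4)) = -5/(-4) = -5*(-1/4) = 5/4 ≈ 1.2500)
V = 9 (V = 3 - (-40*5/4 + 44) = 3 - (-50 + 44) = 3 - 1*(-6) = 3 + 6 = 9)
1/(n(Y(-5), 81) + V) = 1/(-135 + 9) = 1/(-126) = -1/126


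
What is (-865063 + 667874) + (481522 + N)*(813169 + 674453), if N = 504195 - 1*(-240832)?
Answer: 1824641079289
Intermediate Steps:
N = 745027 (N = 504195 + 240832 = 745027)
(-865063 + 667874) + (481522 + N)*(813169 + 674453) = (-865063 + 667874) + (481522 + 745027)*(813169 + 674453) = -197189 + 1226549*1487622 = -197189 + 1824641276478 = 1824641079289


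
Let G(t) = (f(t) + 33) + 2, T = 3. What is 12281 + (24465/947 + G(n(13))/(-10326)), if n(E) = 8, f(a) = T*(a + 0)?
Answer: 120345054599/9778722 ≈ 12307.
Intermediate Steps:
f(a) = 3*a (f(a) = 3*(a + 0) = 3*a)
G(t) = 35 + 3*t (G(t) = (3*t + 33) + 2 = (33 + 3*t) + 2 = 35 + 3*t)
12281 + (24465/947 + G(n(13))/(-10326)) = 12281 + (24465/947 + (35 + 3*8)/(-10326)) = 12281 + (24465*(1/947) + (35 + 24)*(-1/10326)) = 12281 + (24465/947 + 59*(-1/10326)) = 12281 + (24465/947 - 59/10326) = 12281 + 252569717/9778722 = 120345054599/9778722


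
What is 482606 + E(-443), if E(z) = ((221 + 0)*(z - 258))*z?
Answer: 69112609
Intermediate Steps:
E(z) = z*(-57018 + 221*z) (E(z) = (221*(-258 + z))*z = (-57018 + 221*z)*z = z*(-57018 + 221*z))
482606 + E(-443) = 482606 + 221*(-443)*(-258 - 443) = 482606 + 221*(-443)*(-701) = 482606 + 68630003 = 69112609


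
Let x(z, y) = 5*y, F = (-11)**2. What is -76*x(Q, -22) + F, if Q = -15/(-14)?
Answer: 8481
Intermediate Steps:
F = 121
Q = 15/14 (Q = -15*(-1/14) = 15/14 ≈ 1.0714)
-76*x(Q, -22) + F = -380*(-22) + 121 = -76*(-110) + 121 = 8360 + 121 = 8481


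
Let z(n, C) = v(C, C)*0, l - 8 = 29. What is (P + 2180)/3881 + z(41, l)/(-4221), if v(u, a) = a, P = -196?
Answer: 1984/3881 ≈ 0.51121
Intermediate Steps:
l = 37 (l = 8 + 29 = 37)
z(n, C) = 0 (z(n, C) = C*0 = 0)
(P + 2180)/3881 + z(41, l)/(-4221) = (-196 + 2180)/3881 + 0/(-4221) = 1984*(1/3881) + 0*(-1/4221) = 1984/3881 + 0 = 1984/3881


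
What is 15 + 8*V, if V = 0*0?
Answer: 15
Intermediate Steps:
V = 0
15 + 8*V = 15 + 8*0 = 15 + 0 = 15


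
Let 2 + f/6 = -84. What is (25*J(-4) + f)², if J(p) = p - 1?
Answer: 410881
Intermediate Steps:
f = -516 (f = -12 + 6*(-84) = -12 - 504 = -516)
J(p) = -1 + p
(25*J(-4) + f)² = (25*(-1 - 4) - 516)² = (25*(-5) - 516)² = (-125 - 516)² = (-641)² = 410881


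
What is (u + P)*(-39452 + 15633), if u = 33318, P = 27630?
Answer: -1451720412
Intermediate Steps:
(u + P)*(-39452 + 15633) = (33318 + 27630)*(-39452 + 15633) = 60948*(-23819) = -1451720412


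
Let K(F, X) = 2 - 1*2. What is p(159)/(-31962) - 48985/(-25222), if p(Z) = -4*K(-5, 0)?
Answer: 48985/25222 ≈ 1.9422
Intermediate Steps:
K(F, X) = 0 (K(F, X) = 2 - 2 = 0)
p(Z) = 0 (p(Z) = -4*0 = 0)
p(159)/(-31962) - 48985/(-25222) = 0/(-31962) - 48985/(-25222) = 0*(-1/31962) - 48985*(-1/25222) = 0 + 48985/25222 = 48985/25222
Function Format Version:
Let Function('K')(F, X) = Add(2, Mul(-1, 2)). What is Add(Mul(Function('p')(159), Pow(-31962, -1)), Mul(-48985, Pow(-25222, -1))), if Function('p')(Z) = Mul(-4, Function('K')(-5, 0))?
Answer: Rational(48985, 25222) ≈ 1.9422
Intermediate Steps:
Function('K')(F, X) = 0 (Function('K')(F, X) = Add(2, -2) = 0)
Function('p')(Z) = 0 (Function('p')(Z) = Mul(-4, 0) = 0)
Add(Mul(Function('p')(159), Pow(-31962, -1)), Mul(-48985, Pow(-25222, -1))) = Add(Mul(0, Pow(-31962, -1)), Mul(-48985, Pow(-25222, -1))) = Add(Mul(0, Rational(-1, 31962)), Mul(-48985, Rational(-1, 25222))) = Add(0, Rational(48985, 25222)) = Rational(48985, 25222)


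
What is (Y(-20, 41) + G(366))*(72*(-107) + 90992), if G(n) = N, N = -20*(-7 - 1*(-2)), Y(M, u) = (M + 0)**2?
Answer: 41644000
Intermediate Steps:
Y(M, u) = M**2
N = 100 (N = -20*(-7 + 2) = -20*(-5) = 100)
G(n) = 100
(Y(-20, 41) + G(366))*(72*(-107) + 90992) = ((-20)**2 + 100)*(72*(-107) + 90992) = (400 + 100)*(-7704 + 90992) = 500*83288 = 41644000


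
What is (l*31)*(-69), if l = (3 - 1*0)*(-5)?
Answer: 32085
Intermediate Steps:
l = -15 (l = (3 + 0)*(-5) = 3*(-5) = -15)
(l*31)*(-69) = -15*31*(-69) = -465*(-69) = 32085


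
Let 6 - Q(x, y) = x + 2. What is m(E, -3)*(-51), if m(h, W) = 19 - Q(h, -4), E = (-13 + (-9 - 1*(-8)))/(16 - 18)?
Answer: -1122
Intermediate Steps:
E = 7 (E = (-13 + (-9 + 8))/(-2) = (-13 - 1)*(-½) = -14*(-½) = 7)
Q(x, y) = 4 - x (Q(x, y) = 6 - (x + 2) = 6 - (2 + x) = 6 + (-2 - x) = 4 - x)
m(h, W) = 15 + h (m(h, W) = 19 - (4 - h) = 19 + (-4 + h) = 15 + h)
m(E, -3)*(-51) = (15 + 7)*(-51) = 22*(-51) = -1122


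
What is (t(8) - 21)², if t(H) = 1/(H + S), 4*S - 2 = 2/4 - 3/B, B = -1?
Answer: 2455489/5625 ≈ 436.53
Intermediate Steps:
S = 11/8 (S = ½ + (2/4 - 3/(-1))/4 = ½ + (2*(¼) - 3*(-1))/4 = ½ + (½ + 3)/4 = ½ + (¼)*(7/2) = ½ + 7/8 = 11/8 ≈ 1.3750)
t(H) = 1/(11/8 + H) (t(H) = 1/(H + 11/8) = 1/(11/8 + H))
(t(8) - 21)² = (8/(11 + 8*8) - 21)² = (8/(11 + 64) - 21)² = (8/75 - 21)² = (-1567/75)² = 2455489/5625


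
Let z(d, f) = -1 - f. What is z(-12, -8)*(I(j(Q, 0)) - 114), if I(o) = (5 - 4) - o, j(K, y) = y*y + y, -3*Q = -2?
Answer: -791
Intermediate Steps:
Q = 2/3 (Q = -1/3*(-2) = 2/3 ≈ 0.66667)
j(K, y) = y + y**2 (j(K, y) = y**2 + y = y + y**2)
I(o) = 1 - o
z(-12, -8)*(I(j(Q, 0)) - 114) = (-1 - 1*(-8))*((1 - 0*(1 + 0)) - 114) = (-1 + 8)*((1 - 0) - 114) = 7*((1 - 1*0) - 114) = 7*((1 + 0) - 114) = 7*(1 - 114) = 7*(-113) = -791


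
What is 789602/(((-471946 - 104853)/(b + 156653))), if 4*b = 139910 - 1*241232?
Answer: -103692508645/576799 ≈ -1.7977e+5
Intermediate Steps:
b = -50661/2 (b = (139910 - 1*241232)/4 = (139910 - 241232)/4 = (1/4)*(-101322) = -50661/2 ≈ -25331.)
789602/(((-471946 - 104853)/(b + 156653))) = 789602/(((-471946 - 104853)/(-50661/2 + 156653))) = 789602/((-576799/262645/2)) = 789602/((-576799*2/262645)) = 789602/(-1153598/262645) = 789602*(-262645/1153598) = -103692508645/576799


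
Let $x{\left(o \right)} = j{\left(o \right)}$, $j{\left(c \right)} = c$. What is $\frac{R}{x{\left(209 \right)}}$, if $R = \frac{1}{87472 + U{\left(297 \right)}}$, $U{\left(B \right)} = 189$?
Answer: $\frac{1}{18321149} \approx 5.4582 \cdot 10^{-8}$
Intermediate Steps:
$x{\left(o \right)} = o$
$R = \frac{1}{87661}$ ($R = \frac{1}{87472 + 189} = \frac{1}{87661} \approx 1.1408 \cdot 10^{-5}$)
$\frac{R}{x{\left(209 \right)}} = \frac{1}{87661 \cdot 209} = \frac{1}{87661} \cdot \frac{1}{209} = \frac{1}{18321149}$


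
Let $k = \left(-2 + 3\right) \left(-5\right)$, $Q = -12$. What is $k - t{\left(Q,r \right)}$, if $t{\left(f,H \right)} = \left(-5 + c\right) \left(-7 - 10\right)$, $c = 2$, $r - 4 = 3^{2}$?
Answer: $-56$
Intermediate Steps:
$r = 13$ ($r = 4 + 3^{2} = 4 + 9 = 13$)
$t{\left(f,H \right)} = 51$ ($t{\left(f,H \right)} = \left(-5 + 2\right) \left(-7 - 10\right) = \left(-3\right) \left(-17\right) = 51$)
$k = -5$ ($k = 1 \left(-5\right) = -5$)
$k - t{\left(Q,r \right)} = -5 - 51 = -56$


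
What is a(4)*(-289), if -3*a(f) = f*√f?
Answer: 2312/3 ≈ 770.67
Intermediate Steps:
a(f) = -f^(3/2)/3 (a(f) = -f*√f/3 = -f^(3/2)/3)
a(4)*(-289) = -4^(3/2)/3*(-289) = -⅓*8*(-289) = -8/3*(-289) = 2312/3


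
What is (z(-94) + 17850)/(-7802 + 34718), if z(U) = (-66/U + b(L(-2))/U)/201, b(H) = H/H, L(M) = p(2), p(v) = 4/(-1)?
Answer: 337257965/508550904 ≈ 0.66317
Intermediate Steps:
p(v) = -4 (p(v) = 4*(-1) = -4)
L(M) = -4
b(H) = 1
z(U) = -65/(201*U) (z(U) = (-66/U + 1/U)/201 = (-66/U + 1/U)*(1/201) = -65/U*(1/201) = -65/(201*U))
(z(-94) + 17850)/(-7802 + 34718) = (-65/201/(-94) + 17850)/(-7802 + 34718) = (-65/201*(-1/94) + 17850)/26916 = (65/18894 + 17850)*(1/26916) = (337257965/18894)*(1/26916) = 337257965/508550904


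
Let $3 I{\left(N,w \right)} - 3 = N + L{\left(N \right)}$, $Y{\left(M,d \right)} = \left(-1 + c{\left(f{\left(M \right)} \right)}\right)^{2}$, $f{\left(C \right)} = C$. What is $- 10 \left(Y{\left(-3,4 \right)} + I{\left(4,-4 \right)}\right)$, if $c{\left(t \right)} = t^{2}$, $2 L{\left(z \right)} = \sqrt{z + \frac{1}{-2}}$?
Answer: $- \frac{1990}{3} - \frac{5 \sqrt{14}}{6} \approx -666.45$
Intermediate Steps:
$L{\left(z \right)} = \frac{\sqrt{- \frac{1}{2} + z}}{2}$ ($L{\left(z \right)} = \frac{\sqrt{z + \frac{1}{-2}}}{2} = \frac{\sqrt{z - \frac{1}{2}}}{2} = \frac{\sqrt{- \frac{1}{2} + z}}{2}$)
$Y{\left(M,d \right)} = \left(-1 + M^{2}\right)^{2}$
$I{\left(N,w \right)} = 1 + \frac{N}{3} + \frac{\sqrt{-2 + 4 N}}{12}$ ($I{\left(N,w \right)} = 1 + \frac{N + \frac{\sqrt{-2 + 4 N}}{4}}{3} = 1 + \left(\frac{N}{3} + \frac{\sqrt{-2 + 4 N}}{12}\right) = 1 + \frac{N}{3} + \frac{\sqrt{-2 + 4 N}}{12}$)
$- 10 \left(Y{\left(-3,4 \right)} + I{\left(4,-4 \right)}\right) = - 10 \left(\left(-1 + \left(-3\right)^{2}\right)^{2} + \left(1 + \frac{1}{3} \cdot 4 + \frac{\sqrt{-2 + 4 \cdot 4}}{12}\right)\right) = - 10 \left(\left(-1 + 9\right)^{2} + \left(1 + \frac{4}{3} + \frac{\sqrt{-2 + 16}}{12}\right)\right) = - 10 \left(8^{2} + \left(1 + \frac{4}{3} + \frac{\sqrt{14}}{12}\right)\right) = - 10 \left(64 + \left(\frac{7}{3} + \frac{\sqrt{14}}{12}\right)\right) = - 10 \left(\frac{199}{3} + \frac{\sqrt{14}}{12}\right) = - \frac{1990}{3} - \frac{5 \sqrt{14}}{6}$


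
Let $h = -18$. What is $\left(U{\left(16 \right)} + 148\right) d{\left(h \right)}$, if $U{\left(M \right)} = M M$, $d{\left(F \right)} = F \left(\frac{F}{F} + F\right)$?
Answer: $123624$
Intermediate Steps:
$d{\left(F \right)} = F \left(1 + F\right)$
$U{\left(M \right)} = M^{2}$
$\left(U{\left(16 \right)} + 148\right) d{\left(h \right)} = \left(16^{2} + 148\right) \left(- 18 \left(1 - 18\right)\right) = \left(256 + 148\right) \left(\left(-18\right) \left(-17\right)\right) = 404 \cdot 306 = 123624$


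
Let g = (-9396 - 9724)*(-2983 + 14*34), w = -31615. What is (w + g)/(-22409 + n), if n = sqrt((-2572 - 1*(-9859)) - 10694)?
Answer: -1073440960025/502166688 - 47902225*I*sqrt(3407)/502166688 ≈ -2137.6 - 5.5679*I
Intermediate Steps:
n = I*sqrt(3407) (n = sqrt((-2572 + 9859) - 10694) = sqrt(7287 - 10694) = sqrt(-3407) = I*sqrt(3407) ≈ 58.37*I)
g = 47933840 (g = -19120*(-2983 + 476) = -19120*(-2507) = 47933840)
(w + g)/(-22409 + n) = (-31615 + 47933840)/(-22409 + I*sqrt(3407)) = 47902225/(-22409 + I*sqrt(3407))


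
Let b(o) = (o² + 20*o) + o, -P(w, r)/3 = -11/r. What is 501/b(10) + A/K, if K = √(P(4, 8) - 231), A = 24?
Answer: 501/310 - 16*I*√30/55 ≈ 1.6161 - 1.5934*I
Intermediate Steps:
P(w, r) = 33/r (P(w, r) = -(-33)/r = 33/r)
b(o) = o² + 21*o
K = 11*I*√30/4 (K = √(33/8 - 231) = √(-1815/8) = 11*I*√30/4 ≈ 15.062*I)
501/b(10) + A/K = 501/((10*(21 + 10))) + 24/((11*I*√30/4)) = 501/((10*31)) + 24*(-2*I*√30/165) = 501/310 - 16*I*√30/55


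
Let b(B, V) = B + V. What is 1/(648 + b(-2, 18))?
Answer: 1/664 ≈ 0.0015060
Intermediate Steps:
1/(648 + b(-2, 18)) = 1/(648 + (-2 + 18)) = 1/(648 + 16) = 1/664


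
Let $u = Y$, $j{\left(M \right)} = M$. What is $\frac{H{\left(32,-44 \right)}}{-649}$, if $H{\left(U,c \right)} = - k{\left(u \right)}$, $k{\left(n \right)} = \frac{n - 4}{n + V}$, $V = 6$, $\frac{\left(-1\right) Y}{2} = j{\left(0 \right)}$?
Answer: $- \frac{2}{1947} \approx -0.0010272$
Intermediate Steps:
$Y = 0$ ($Y = \left(-2\right) 0 = 0$)
$u = 0$
$k{\left(n \right)} = \frac{-4 + n}{6 + n}$ ($k{\left(n \right)} = \frac{n - 4}{n + 6} = \frac{-4 + n}{6 + n}$)
$H{\left(U,c \right)} = \frac{2}{3}$ ($H{\left(U,c \right)} = - \frac{-4 + 0}{6 + 0} = - \frac{-4}{6} = \left(-1\right) \left(- \frac{2}{3}\right) = \frac{2}{3}$)
$\frac{H{\left(32,-44 \right)}}{-649} = \frac{2}{3 \left(-649\right)} = \frac{2}{3} \left(- \frac{1}{649}\right) = - \frac{2}{1947}$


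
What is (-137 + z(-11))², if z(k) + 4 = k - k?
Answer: 19881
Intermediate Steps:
z(k) = -4 (z(k) = -4 + (k - k) = -4 + 0 = -4)
(-137 + z(-11))² = (-137 - 4)² = (-141)² = 19881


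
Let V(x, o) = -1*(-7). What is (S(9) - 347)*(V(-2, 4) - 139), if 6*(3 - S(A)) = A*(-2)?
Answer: 45012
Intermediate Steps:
V(x, o) = 7
S(A) = 3 + A/3 (S(A) = 3 - A*(-2)/6 = 3 - (-1)*A/3 = 3 + A/3)
(S(9) - 347)*(V(-2, 4) - 139) = ((3 + (1/3)*9) - 347)*(7 - 139) = ((3 + 3) - 347)*(-132) = (6 - 347)*(-132) = -341*(-132) = 45012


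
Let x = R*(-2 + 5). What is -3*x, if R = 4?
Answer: -36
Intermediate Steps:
x = 12 (x = 4*(-2 + 5) = 4*3 = 12)
-3*x = -3*12 = -36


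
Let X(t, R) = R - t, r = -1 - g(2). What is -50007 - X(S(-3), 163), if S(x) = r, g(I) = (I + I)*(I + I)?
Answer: -50187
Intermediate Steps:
g(I) = 4*I**2 (g(I) = (2*I)*(2*I) = 4*I**2)
r = -17 (r = -1 - 4*2**2 = -1 - 4*4 = -1 - 1*16 = -1 - 16 = -17)
S(x) = -17
-50007 - X(S(-3), 163) = -50007 - (163 - 1*(-17)) = -50007 - (163 + 17) = -50007 - 1*180 = -50007 - 180 = -50187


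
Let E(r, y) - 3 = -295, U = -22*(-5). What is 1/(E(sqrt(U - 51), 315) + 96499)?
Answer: 1/96207 ≈ 1.0394e-5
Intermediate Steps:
U = 110
E(r, y) = -292 (E(r, y) = 3 - 295 = -292)
1/(E(sqrt(U - 51), 315) + 96499) = 1/(-292 + 96499) = 1/96207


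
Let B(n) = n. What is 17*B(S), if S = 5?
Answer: 85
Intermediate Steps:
17*B(S) = 17*5 = 85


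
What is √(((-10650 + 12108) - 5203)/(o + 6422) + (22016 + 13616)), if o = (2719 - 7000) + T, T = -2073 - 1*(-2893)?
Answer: √708374647/141 ≈ 188.76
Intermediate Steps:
T = 820 (T = -2073 + 2893 = 820)
o = -3461 (o = (2719 - 7000) + 820 = -4281 + 820 = -3461)
√(((-10650 + 12108) - 5203)/(o + 6422) + (22016 + 13616)) = √(((-10650 + 12108) - 5203)/(-3461 + 6422) + (22016 + 13616)) = √((1458 - 5203)/2961 + 35632) = √(-3745*1/2961 + 35632) = √(-535/423 + 35632) = √(15071801/423) = √708374647/141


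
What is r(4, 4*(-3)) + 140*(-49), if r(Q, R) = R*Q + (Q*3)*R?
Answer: -7052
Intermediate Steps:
r(Q, R) = 4*Q*R (r(Q, R) = Q*R + (3*Q)*R = Q*R + 3*Q*R = 4*Q*R)
r(4, 4*(-3)) + 140*(-49) = 4*4*(4*(-3)) + 140*(-49) = 4*4*(-12) - 6860 = -192 - 6860 = -7052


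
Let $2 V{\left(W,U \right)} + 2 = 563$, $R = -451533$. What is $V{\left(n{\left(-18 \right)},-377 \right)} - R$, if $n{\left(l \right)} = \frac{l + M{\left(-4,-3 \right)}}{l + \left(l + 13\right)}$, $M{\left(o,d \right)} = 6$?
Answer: $\frac{903627}{2} \approx 4.5181 \cdot 10^{5}$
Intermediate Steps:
$n{\left(l \right)} = \frac{6 + l}{13 + 2 l}$ ($n{\left(l \right)} = \frac{l + 6}{l + \left(l + 13\right)} = \frac{6 + l}{l + \left(13 + l\right)} = \frac{6 + l}{13 + 2 l}$)
$V{\left(W,U \right)} = \frac{561}{2}$ ($V{\left(W,U \right)} = -1 + \frac{1}{2} \cdot 563 = -1 + \frac{563}{2} = \frac{561}{2}$)
$V{\left(n{\left(-18 \right)},-377 \right)} - R = \frac{561}{2} - -451533 = \frac{561}{2} + 451533 = \frac{903627}{2}$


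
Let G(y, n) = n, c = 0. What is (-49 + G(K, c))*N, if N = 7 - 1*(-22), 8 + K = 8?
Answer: -1421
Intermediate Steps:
K = 0 (K = -8 + 8 = 0)
N = 29 (N = 7 + 22 = 29)
(-49 + G(K, c))*N = (-49 + 0)*29 = -49*29 = -1421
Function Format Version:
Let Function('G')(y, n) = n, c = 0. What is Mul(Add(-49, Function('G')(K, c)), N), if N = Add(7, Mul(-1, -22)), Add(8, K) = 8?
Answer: -1421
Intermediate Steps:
K = 0 (K = Add(-8, 8) = 0)
N = 29 (N = Add(7, 22) = 29)
Mul(Add(-49, Function('G')(K, c)), N) = Mul(Add(-49, 0), 29) = Mul(-49, 29) = -1421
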